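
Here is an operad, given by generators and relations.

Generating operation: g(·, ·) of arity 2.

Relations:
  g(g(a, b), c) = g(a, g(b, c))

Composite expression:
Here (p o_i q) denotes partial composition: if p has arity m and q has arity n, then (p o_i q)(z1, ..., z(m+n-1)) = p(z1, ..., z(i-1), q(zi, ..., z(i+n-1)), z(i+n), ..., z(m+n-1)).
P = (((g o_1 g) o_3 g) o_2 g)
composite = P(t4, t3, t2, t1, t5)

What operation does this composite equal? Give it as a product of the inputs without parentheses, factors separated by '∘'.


t4 ∘ t3 ∘ t2 ∘ t1 ∘ t5

All parenthesizations of g agree; list the t-inputs left to right.
g(t3, t2) unparenthesizes to t3 ∘ t2
g(t4, g(t3, t2)) unparenthesizes to t4 ∘ t3 ∘ t2
g(t1, t5) unparenthesizes to t1 ∘ t5
g(g(t4, g(t3, t2)), g(t1, t5)) unparenthesizes to t4 ∘ t3 ∘ t2 ∘ t1 ∘ t5


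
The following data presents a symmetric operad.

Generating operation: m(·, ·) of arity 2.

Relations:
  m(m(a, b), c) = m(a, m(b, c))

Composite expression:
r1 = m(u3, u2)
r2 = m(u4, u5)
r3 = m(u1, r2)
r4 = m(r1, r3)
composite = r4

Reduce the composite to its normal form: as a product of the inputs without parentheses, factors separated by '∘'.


u3 ∘ u2 ∘ u1 ∘ u4 ∘ u5

Under associativity of m, the answer is the u's in reading order.
m(u3, u2) reduces to u3 ∘ u2
m(u4, u5) reduces to u4 ∘ u5
m(u1, m(u4, u5)) reduces to u1 ∘ u4 ∘ u5
m(m(u3, u2), m(u1, m(u4, u5))) reduces to u3 ∘ u2 ∘ u1 ∘ u4 ∘ u5


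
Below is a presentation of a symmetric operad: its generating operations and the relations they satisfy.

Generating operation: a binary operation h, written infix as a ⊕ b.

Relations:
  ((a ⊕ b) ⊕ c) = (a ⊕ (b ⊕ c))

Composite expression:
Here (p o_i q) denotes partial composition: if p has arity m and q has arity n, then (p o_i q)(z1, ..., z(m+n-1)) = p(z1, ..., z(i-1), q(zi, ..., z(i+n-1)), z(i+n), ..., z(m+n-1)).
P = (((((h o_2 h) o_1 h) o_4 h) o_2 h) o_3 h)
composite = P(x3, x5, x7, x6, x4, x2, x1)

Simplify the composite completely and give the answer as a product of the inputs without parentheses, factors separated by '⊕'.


x3 ⊕ x5 ⊕ x7 ⊕ x6 ⊕ x4 ⊕ x2 ⊕ x1


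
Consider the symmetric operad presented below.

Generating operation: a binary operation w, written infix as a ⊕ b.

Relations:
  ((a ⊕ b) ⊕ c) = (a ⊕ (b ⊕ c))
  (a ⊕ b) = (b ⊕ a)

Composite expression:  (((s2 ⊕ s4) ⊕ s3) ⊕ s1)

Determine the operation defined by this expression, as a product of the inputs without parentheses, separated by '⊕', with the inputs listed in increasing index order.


s1 ⊕ s2 ⊕ s3 ⊕ s4

Both nesting and order wash out for w; what remains is which s's occur.
(s2 ⊕ s4) reduces to s2 ⊕ s4
((s2 ⊕ s4) ⊕ s3) reduces to s2 ⊕ s4 ⊕ s3
(((s2 ⊕ s4) ⊕ s3) ⊕ s1) reduces to s2 ⊕ s4 ⊕ s3 ⊕ s1
rearranged into index order: s1 ⊕ s2 ⊕ s3 ⊕ s4


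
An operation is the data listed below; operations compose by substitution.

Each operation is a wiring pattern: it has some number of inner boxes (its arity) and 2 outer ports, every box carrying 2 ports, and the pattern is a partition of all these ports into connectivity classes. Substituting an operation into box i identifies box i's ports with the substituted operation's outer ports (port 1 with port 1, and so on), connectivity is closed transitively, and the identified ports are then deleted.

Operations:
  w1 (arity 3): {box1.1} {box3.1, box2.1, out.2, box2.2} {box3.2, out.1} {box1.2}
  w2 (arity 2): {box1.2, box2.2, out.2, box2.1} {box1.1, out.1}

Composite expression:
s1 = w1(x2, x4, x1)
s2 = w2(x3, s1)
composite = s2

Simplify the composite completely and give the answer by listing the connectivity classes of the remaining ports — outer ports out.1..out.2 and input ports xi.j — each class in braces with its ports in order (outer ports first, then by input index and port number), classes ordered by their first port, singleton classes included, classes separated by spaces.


{out.1, x3.1} {out.2, x1.1, x1.2, x3.2, x4.1, x4.2} {x2.1} {x2.2}

Connectivity passes through glued w2-boundaries; trace each wire chain.
composing w1 on (x2, x4, x1), with out.j its own outer ports: {out.1, x1.2} {out.2, x1.1, x4.1, x4.2} {x2.1} {x2.2}
composing w2 on (x3, x2, x4, x1), with out.j its own outer ports: {out.1, x3.1} {out.2, x1.1, x1.2, x3.2, x4.1, x4.2} {x2.1} {x2.2}


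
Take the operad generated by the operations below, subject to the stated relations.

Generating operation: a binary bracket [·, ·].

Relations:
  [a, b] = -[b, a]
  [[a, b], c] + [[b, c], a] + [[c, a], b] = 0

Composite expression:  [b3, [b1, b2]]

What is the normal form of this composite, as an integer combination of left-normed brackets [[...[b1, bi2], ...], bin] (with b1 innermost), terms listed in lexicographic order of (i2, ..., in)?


-[[b1, b2], b3]

Skip Jacobi rewriting: expand, keep b1-initial words, read off terms.
Composite bracket: [b3, [b1, b2]]
Under [a, b] = ab - ba we get 4 signed associative words (2^2 = 4).
The b1-initial words carry the normal form:
  b1b2b3 appears with sign -1, giving the term -[[b1, b2], b3]


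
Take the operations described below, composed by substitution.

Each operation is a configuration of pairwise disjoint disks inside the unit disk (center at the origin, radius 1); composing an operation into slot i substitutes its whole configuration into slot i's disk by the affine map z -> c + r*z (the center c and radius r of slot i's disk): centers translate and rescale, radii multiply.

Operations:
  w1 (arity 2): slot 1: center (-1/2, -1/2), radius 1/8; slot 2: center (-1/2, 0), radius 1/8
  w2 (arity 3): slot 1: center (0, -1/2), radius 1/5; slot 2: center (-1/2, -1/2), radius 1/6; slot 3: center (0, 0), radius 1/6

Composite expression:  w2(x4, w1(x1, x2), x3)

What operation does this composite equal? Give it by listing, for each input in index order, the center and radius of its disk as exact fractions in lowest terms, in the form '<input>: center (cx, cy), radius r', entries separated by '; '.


x1: center (-7/12, -7/12), radius 1/48; x2: center (-7/12, -1/2), radius 1/48; x3: center (0, 0), radius 1/6; x4: center (0, -1/2), radius 1/5

Below w2, radii multiply path by path; the x-disk centers shift.
tracing x4 down its 1-map path: center (0, -1/2), radius 1/5
tracing x1 down its 2-map path: center (-7/12, -7/12), radius 1/48
tracing x2 down its 2-map path: center (-7/12, -1/2), radius 1/48
tracing x3 down its 1-map path: center (0, 0), radius 1/6


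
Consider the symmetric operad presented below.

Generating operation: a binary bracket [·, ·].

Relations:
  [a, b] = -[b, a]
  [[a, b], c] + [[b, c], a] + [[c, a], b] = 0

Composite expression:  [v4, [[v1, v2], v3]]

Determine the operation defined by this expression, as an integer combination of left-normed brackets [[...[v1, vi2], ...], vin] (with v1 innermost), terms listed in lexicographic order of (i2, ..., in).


-[[[v1, v2], v3], v4]

In the tensor algebra, words opening v1 carry the v1-anchored form.
Composite bracket: [v4, [[v1, v2], v3]]
Expanding via [a, b] = ab - ba: 8 signed words (2^3 = 8).
Coefficients come from the v1-initial words:
  sign of v1v2v3v4 is -1, so it contributes -[[[v1, v2], v3], v4]


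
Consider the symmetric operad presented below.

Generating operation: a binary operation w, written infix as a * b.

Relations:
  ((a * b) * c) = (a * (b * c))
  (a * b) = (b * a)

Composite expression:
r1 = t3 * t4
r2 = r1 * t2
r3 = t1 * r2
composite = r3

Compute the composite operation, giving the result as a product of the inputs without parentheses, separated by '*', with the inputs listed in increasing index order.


t1 * t2 * t3 * t4

With w associative and commutative, the t-input set is all that matters.
(t3 * t4) flattens to t3 * t4
((t3 * t4) * t2) flattens to t3 * t4 * t2
(t1 * ((t3 * t4) * t2)) flattens to t1 * t3 * t4 * t2
the factors in increasing index order: t1 * t2 * t3 * t4


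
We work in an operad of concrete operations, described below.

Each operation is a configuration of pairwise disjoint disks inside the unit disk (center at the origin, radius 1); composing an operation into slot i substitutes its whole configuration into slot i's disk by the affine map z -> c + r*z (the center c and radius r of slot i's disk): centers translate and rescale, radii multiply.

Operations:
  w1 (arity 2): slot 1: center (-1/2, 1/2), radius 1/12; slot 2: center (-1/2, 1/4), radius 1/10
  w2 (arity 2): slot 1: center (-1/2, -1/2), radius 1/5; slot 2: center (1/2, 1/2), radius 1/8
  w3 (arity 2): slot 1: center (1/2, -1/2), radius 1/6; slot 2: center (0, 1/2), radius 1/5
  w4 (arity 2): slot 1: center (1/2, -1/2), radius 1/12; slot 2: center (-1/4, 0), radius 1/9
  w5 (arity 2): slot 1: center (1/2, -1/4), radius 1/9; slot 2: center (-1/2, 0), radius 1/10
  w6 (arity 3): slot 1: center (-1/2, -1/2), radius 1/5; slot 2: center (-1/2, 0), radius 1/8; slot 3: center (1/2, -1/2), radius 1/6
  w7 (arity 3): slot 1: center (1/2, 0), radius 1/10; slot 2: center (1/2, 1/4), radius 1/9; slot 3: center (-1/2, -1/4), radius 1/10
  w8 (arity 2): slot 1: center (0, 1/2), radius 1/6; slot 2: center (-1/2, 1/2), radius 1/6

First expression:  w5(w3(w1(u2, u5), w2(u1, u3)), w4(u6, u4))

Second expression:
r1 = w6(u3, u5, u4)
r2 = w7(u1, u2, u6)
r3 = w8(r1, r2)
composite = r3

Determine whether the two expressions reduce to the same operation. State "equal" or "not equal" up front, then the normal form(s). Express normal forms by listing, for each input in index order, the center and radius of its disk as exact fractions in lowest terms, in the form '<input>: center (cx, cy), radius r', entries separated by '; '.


not equal; first: u1: center (22/45, -37/180), radius 1/225; u2: center (59/108, -8/27), radius 1/648; u3: center (23/45, -11/60), radius 1/360; u4: center (-21/40, 0), radius 1/90; u5: center (59/108, -65/216), radius 1/540; u6: center (-9/20, -1/20), radius 1/120; second: u1: center (-5/12, 1/2), radius 1/60; u2: center (-5/12, 13/24), radius 1/54; u3: center (-1/12, 5/12), radius 1/30; u4: center (1/12, 5/12), radius 1/36; u5: center (-1/12, 1/2), radius 1/48; u6: center (-7/12, 11/24), radius 1/60

The first expression, normalized: u1: center (22/45, -37/180), radius 1/225; u2: center (59/108, -8/27), radius 1/648; u3: center (23/45, -11/60), radius 1/360; u4: center (-21/40, 0), radius 1/90; u5: center (59/108, -65/216), radius 1/540; u6: center (-9/20, -1/20), radius 1/120
The second expression, normalized: u1: center (-5/12, 1/2), radius 1/60; u2: center (-5/12, 13/24), radius 1/54; u3: center (-1/12, 5/12), radius 1/30; u4: center (1/12, 5/12), radius 1/36; u5: center (-1/12, 1/2), radius 1/48; u6: center (-7/12, 11/24), radius 1/60
The normal forms differ: not equal.


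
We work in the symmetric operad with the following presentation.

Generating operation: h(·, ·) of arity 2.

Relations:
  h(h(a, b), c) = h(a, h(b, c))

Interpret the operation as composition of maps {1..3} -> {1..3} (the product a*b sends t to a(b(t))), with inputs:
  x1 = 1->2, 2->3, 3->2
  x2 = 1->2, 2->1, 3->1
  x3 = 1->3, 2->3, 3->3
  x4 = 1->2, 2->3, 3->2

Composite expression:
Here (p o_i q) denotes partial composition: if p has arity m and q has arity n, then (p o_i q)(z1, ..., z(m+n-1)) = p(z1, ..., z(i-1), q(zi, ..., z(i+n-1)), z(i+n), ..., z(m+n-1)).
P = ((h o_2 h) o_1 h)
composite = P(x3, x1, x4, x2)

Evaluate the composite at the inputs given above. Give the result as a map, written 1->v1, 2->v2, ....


1->3, 2->3, 3->3

h(x3, x1) = 1->3, 2->3, 3->3
h(x4, x2) = 1->3, 2->2, 3->2
h(h(x3, x1), h(x4, x2)) = 1->3, 2->3, 3->3


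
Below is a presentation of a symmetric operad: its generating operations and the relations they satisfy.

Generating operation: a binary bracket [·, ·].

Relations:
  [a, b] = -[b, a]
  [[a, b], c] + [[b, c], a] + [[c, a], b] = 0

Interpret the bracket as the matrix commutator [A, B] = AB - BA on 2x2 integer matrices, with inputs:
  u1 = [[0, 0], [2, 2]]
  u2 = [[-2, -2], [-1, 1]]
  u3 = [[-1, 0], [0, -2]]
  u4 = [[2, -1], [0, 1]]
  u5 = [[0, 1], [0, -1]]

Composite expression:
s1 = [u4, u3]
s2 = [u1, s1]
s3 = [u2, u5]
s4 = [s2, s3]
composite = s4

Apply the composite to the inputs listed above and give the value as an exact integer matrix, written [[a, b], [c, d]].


[[2, 8], [-4, -2]]

[u4, u3] = [[0, 1], [0, 0]]
[u1, [u4, u3]] = [[-2, -2], [0, 2]]
[u2, u5] = [[1, -1], [-1, -1]]
[[u1, [u4, u3]], [u2, u5]] = [[2, 8], [-4, -2]]


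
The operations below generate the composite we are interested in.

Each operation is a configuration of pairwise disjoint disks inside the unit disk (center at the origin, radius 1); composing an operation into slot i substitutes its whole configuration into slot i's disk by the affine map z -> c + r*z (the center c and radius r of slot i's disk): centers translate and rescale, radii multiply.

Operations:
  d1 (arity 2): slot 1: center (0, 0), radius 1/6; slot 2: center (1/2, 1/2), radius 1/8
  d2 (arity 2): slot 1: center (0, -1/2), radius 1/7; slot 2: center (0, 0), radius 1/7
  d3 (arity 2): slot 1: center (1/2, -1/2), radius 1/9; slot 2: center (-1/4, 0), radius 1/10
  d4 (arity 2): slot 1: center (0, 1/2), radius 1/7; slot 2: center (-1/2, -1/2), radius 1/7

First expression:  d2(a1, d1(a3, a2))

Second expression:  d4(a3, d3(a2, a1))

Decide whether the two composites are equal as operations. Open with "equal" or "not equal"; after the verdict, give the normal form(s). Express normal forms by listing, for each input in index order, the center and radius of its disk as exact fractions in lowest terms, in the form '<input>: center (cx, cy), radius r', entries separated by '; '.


not equal: they reduce to a1: center (0, -1/2), radius 1/7; a2: center (1/14, 1/14), radius 1/56; a3: center (0, 0), radius 1/42 and a1: center (-15/28, -1/2), radius 1/70; a2: center (-3/7, -4/7), radius 1/63; a3: center (0, 1/2), radius 1/7

Reducing the first expression gives a1: center (0, -1/2), radius 1/7; a2: center (1/14, 1/14), radius 1/56; a3: center (0, 0), radius 1/42
Reducing the second expression gives a1: center (-15/28, -1/2), radius 1/70; a2: center (-3/7, -4/7), radius 1/63; a3: center (0, 1/2), radius 1/7
Different reductions; not equal.


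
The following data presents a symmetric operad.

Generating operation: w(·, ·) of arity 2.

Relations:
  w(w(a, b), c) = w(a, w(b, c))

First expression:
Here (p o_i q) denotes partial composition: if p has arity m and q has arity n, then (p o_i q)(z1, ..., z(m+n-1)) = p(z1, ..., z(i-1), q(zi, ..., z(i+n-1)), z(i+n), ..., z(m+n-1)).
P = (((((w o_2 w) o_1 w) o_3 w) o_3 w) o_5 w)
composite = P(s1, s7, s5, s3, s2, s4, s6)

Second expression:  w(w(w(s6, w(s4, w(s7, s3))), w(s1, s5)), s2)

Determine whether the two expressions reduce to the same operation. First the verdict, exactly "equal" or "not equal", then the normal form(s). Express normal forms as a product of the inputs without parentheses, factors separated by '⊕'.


not equal: they reduce to s1 ⊕ s7 ⊕ s5 ⊕ s3 ⊕ s2 ⊕ s4 ⊕ s6 and s6 ⊕ s4 ⊕ s7 ⊕ s3 ⊕ s1 ⊕ s5 ⊕ s2

The first composite normalizes to s1 ⊕ s7 ⊕ s5 ⊕ s3 ⊕ s2 ⊕ s4 ⊕ s6
The second composite normalizes to s6 ⊕ s4 ⊕ s7 ⊕ s3 ⊕ s1 ⊕ s5 ⊕ s2
The forms do not match — not equal.


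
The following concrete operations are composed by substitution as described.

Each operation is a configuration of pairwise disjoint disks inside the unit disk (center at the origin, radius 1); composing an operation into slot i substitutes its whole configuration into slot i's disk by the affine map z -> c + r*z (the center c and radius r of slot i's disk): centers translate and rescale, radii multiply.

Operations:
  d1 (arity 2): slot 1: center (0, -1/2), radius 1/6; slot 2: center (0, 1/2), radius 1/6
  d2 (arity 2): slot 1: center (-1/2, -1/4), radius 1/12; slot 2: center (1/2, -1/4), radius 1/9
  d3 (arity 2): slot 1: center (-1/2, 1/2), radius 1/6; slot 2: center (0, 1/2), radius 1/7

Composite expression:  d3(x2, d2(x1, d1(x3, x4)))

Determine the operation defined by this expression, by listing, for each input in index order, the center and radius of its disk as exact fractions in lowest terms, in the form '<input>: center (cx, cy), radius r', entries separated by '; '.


x1: center (-1/14, 13/28), radius 1/84; x2: center (-1/2, 1/2), radius 1/6; x3: center (1/14, 115/252), radius 1/378; x4: center (1/14, 17/36), radius 1/378

Nesting under d3 composes maps z -> c + r*z down each x-path.
for x2, the 1-step affine chain lands on center (-1/2, 1/2), radius 1/6
for x1, the 2-step affine chain lands on center (-1/14, 13/28), radius 1/84
for x3, the 3-step affine chain lands on center (1/14, 115/252), radius 1/378
for x4, the 3-step affine chain lands on center (1/14, 17/36), radius 1/378


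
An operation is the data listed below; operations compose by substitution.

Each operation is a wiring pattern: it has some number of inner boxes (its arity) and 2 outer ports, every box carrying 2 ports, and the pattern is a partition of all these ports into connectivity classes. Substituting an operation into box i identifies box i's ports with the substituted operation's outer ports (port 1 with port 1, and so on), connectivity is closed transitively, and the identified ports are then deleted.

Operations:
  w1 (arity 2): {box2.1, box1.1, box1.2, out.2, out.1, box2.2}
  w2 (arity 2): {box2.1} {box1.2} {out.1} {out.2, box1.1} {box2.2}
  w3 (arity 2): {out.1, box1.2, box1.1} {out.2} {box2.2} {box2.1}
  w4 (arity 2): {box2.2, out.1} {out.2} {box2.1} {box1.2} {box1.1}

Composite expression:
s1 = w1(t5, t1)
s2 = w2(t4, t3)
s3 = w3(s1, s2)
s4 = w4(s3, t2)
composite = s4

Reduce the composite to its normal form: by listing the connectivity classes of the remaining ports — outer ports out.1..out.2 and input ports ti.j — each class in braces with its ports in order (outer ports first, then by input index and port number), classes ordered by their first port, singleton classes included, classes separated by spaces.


{out.1, t2.2} {out.2} {t1.1, t1.2, t5.1, t5.2} {t2.1} {t3.1} {t3.2} {t4.1} {t4.2}


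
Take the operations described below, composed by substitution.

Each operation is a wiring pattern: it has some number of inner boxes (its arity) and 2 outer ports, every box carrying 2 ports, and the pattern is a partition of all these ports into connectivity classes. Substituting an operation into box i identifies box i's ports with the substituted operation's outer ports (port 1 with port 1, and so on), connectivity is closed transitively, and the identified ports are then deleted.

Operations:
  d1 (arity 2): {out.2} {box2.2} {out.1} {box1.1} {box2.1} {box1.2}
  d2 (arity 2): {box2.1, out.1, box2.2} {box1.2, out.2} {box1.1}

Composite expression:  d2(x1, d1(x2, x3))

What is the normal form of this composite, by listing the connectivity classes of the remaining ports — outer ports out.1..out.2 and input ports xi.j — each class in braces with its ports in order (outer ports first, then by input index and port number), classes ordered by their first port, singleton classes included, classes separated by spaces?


{out.1} {out.2, x1.2} {x1.1} {x2.1} {x2.2} {x3.1} {x3.2}


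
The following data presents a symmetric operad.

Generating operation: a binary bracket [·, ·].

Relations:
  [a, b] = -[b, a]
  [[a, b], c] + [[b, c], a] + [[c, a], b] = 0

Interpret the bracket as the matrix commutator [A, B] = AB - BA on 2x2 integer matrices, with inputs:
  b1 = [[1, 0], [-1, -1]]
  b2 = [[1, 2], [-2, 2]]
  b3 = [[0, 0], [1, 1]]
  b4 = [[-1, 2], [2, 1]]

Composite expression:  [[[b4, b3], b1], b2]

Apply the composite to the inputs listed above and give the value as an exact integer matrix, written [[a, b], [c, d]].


[b4, b3] = [[2, 2], [0, -2]]
[[b4, b3], b1] = [[-2, -4], [4, 2]]
[[[b4, b3], b1], b2] = [[0, -12], [-12, 0]]

[[0, -12], [-12, 0]]


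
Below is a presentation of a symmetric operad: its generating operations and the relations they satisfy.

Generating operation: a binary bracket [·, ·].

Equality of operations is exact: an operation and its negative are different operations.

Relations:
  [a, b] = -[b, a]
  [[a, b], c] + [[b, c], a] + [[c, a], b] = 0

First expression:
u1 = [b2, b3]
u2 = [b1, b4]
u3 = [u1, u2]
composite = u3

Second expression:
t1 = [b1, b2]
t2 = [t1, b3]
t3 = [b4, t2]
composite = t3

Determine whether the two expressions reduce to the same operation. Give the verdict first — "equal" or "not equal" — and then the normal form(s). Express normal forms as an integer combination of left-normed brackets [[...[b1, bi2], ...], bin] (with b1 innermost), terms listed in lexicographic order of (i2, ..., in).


not equal; the first gives -[[[b1, b4], b2], b3] + [[[b1, b4], b3], b2] and the second -[[[b1, b2], b3], b4]

The first composite normalizes to -[[[b1, b4], b2], b3] + [[[b1, b4], b3], b2]
The second composite normalizes to -[[[b1, b2], b3], b4]
They disagree, so not equal.


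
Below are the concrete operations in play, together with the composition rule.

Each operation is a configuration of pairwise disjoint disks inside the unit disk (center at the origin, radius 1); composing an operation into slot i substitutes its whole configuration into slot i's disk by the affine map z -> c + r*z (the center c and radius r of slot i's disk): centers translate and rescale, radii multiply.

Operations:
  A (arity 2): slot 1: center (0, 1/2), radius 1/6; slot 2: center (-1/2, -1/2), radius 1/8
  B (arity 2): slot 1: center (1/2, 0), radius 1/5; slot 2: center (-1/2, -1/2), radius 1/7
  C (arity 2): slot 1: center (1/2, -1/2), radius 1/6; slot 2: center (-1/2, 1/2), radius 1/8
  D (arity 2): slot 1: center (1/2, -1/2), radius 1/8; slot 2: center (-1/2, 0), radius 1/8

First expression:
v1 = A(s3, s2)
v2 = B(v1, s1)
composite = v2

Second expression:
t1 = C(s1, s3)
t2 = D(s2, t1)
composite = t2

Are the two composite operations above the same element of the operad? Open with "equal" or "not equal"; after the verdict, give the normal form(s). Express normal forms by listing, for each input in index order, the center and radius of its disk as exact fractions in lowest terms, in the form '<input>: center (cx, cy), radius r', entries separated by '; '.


not equal — first s1: center (-1/2, -1/2), radius 1/7; s2: center (2/5, -1/10), radius 1/40; s3: center (1/2, 1/10), radius 1/30, second s1: center (-7/16, -1/16), radius 1/48; s2: center (1/2, -1/2), radius 1/8; s3: center (-9/16, 1/16), radius 1/64

The first composite normalizes to s1: center (-1/2, -1/2), radius 1/7; s2: center (2/5, -1/10), radius 1/40; s3: center (1/2, 1/10), radius 1/30
The second composite normalizes to s1: center (-7/16, -1/16), radius 1/48; s2: center (1/2, -1/2), radius 1/8; s3: center (-9/16, 1/16), radius 1/64
Distinct normal forms: not equal.


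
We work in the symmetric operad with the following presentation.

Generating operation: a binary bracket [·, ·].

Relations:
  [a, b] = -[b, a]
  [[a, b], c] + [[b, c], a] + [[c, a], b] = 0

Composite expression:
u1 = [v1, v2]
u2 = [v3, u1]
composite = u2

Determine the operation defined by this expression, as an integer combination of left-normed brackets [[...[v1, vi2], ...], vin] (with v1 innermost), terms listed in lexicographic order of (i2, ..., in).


-[[v1, v2], v3]

Left-normed coefficients sit on the v1-initial expansion words.
Composite bracket: [v3, [v1, v2]]
Full expansion: 4 signed words from ab - ba (2^2 = 4).
The v1-initial words carry the normal form:
  v1v2v3 appears with sign -1, giving the term -[[v1, v2], v3]


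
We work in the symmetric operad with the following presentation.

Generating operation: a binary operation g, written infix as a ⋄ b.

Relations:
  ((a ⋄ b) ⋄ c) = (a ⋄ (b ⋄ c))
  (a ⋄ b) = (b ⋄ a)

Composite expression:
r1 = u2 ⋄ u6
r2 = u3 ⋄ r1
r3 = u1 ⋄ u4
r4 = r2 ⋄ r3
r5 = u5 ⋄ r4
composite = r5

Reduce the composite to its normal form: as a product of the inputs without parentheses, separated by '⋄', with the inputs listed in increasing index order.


u1 ⋄ u2 ⋄ u3 ⋄ u4 ⋄ u5 ⋄ u6

Reordering under g is free, so list the u-inputs canonically.
(u2 ⋄ u6) spells out as u2 ⋄ u6
(u3 ⋄ (u2 ⋄ u6)) spells out as u3 ⋄ u2 ⋄ u6
(u1 ⋄ u4) spells out as u1 ⋄ u4
((u3 ⋄ (u2 ⋄ u6)) ⋄ (u1 ⋄ u4)) spells out as u3 ⋄ u2 ⋄ u6 ⋄ u1 ⋄ u4
(u5 ⋄ ((u3 ⋄ (u2 ⋄ u6)) ⋄ (u1 ⋄ u4))) spells out as u5 ⋄ u3 ⋄ u2 ⋄ u6 ⋄ u1 ⋄ u4
sorting the factors by input index: u1 ⋄ u2 ⋄ u3 ⋄ u4 ⋄ u5 ⋄ u6


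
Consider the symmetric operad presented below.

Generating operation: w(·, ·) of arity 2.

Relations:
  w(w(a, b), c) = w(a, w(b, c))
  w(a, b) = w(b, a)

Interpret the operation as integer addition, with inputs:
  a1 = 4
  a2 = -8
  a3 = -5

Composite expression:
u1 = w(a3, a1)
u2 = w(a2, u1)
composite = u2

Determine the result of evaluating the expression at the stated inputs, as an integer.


-9

w(a3, a1) = -1
w(a2, w(a3, a1)) = -9


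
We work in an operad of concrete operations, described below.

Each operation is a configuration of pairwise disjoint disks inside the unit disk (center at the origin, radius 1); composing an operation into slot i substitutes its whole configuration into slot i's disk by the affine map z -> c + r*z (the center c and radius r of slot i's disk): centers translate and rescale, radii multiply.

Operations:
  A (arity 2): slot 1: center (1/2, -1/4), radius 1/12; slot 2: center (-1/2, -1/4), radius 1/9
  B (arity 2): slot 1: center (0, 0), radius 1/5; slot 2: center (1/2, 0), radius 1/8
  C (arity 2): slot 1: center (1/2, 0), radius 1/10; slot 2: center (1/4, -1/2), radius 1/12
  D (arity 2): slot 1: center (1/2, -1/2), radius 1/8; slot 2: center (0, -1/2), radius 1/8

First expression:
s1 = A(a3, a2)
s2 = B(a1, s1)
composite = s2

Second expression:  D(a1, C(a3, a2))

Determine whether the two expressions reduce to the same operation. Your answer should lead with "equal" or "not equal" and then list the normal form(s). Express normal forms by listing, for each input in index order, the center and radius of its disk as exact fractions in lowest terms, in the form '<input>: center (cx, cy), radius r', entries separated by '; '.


not equal — first a1: center (0, 0), radius 1/5; a2: center (7/16, -1/32), radius 1/72; a3: center (9/16, -1/32), radius 1/96, second a1: center (1/2, -1/2), radius 1/8; a2: center (1/32, -9/16), radius 1/96; a3: center (1/16, -1/2), radius 1/80

The first composite normalizes to a1: center (0, 0), radius 1/5; a2: center (7/16, -1/32), radius 1/72; a3: center (9/16, -1/32), radius 1/96
The second composite normalizes to a1: center (1/2, -1/2), radius 1/8; a2: center (1/32, -9/16), radius 1/96; a3: center (1/16, -1/2), radius 1/80
The forms do not match — not equal.


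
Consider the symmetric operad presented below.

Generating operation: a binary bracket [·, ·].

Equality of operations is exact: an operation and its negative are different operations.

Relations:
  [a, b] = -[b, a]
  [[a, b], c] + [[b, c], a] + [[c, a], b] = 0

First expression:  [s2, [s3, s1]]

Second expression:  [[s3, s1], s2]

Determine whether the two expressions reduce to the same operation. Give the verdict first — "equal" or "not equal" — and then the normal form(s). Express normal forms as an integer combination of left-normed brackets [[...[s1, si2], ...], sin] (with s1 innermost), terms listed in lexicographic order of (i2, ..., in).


not equal; the first gives [[s1, s3], s2] and the second -[[s1, s3], s2]

The first composite normalizes to [[s1, s3], s2]
The second composite normalizes to -[[s1, s3], s2]
The forms do not match — not equal.


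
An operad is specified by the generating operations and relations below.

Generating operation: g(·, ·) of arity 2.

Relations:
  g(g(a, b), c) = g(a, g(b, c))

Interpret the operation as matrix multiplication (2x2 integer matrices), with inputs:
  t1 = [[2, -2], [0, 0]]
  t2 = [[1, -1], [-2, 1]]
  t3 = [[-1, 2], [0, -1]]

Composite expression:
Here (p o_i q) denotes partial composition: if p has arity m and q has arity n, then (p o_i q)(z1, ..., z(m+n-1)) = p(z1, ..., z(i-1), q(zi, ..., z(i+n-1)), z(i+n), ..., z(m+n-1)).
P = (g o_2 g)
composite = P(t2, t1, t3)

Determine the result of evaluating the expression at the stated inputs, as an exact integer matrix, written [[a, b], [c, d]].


[[-2, 6], [4, -12]]

g(t1, t3) = [[-2, 6], [0, 0]]
g(t2, g(t1, t3)) = [[-2, 6], [4, -12]]


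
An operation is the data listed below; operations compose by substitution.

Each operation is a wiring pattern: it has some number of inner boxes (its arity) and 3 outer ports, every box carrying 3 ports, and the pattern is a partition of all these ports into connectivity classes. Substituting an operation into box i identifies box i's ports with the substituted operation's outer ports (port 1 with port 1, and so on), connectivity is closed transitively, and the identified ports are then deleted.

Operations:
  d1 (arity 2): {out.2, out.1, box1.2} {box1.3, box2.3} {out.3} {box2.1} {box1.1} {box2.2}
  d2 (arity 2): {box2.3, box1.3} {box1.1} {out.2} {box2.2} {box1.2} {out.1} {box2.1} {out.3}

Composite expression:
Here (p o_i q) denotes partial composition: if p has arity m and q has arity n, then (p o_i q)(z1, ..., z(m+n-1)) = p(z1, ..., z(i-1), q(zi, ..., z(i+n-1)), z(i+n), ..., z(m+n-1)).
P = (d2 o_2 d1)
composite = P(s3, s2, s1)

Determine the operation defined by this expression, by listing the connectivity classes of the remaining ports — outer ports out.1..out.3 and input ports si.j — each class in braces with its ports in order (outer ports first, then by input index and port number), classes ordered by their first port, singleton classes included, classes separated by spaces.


{out.1} {out.2} {out.3} {s1.1} {s1.2} {s1.3, s2.3} {s2.1} {s2.2} {s3.1} {s3.2} {s3.3}

After gluing at d2, chains via deleted ports link the s-ports.
composing d1 on (s2, s1), with out.j its own outer ports: {out.1, out.2, s2.2} {out.3} {s1.1} {s1.2} {s1.3, s2.3} {s2.1}
composing d2 on (s3, s2, s1), with out.j its own outer ports: {out.1} {out.2} {out.3} {s1.1} {s1.2} {s1.3, s2.3} {s2.1} {s2.2} {s3.1} {s3.2} {s3.3}


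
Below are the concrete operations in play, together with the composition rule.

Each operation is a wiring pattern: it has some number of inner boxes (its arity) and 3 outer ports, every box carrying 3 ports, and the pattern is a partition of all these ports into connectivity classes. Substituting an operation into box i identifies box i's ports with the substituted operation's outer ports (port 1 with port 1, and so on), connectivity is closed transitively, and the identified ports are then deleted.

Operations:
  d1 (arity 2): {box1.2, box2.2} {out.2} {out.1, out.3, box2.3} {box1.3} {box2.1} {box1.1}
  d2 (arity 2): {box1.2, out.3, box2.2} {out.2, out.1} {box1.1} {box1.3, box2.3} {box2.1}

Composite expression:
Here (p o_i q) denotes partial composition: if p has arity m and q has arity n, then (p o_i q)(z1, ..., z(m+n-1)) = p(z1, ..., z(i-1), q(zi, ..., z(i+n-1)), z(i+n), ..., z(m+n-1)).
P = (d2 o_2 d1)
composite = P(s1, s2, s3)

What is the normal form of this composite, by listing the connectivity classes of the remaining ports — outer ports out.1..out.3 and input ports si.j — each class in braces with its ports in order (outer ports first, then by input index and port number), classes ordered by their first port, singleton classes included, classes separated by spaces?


{out.1, out.2} {out.3, s1.2} {s1.1} {s1.3, s3.3} {s2.1} {s2.2, s3.2} {s2.3} {s3.1}

Two ports join when wires chain via d2-identified ports.
composing d1 on (s2, s3), with out.j its own outer ports: {out.1, out.3, s3.3} {out.2} {s2.1} {s2.2, s3.2} {s2.3} {s3.1}
composing d2 on (s1, s2, s3), with out.j its own outer ports: {out.1, out.2} {out.3, s1.2} {s1.1} {s1.3, s3.3} {s2.1} {s2.2, s3.2} {s2.3} {s3.1}


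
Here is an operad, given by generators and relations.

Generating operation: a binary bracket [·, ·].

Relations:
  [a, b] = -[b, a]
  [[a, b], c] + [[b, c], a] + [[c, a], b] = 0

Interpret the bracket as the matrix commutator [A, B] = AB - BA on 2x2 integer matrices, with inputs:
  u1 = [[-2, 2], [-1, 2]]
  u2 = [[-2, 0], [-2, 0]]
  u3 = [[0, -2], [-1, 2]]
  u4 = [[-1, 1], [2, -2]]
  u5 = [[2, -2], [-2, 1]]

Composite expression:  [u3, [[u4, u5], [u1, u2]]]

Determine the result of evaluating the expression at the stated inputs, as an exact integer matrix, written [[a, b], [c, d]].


[[8, 24], [-20, -8]]

[u4, u5] = [[2, -3], [4, -2]]
[u1, u2] = [[-4, 4], [-6, 4]]
[[u4, u5], [u1, u2]] = [[2, -8], [-8, -2]]
[u3, [[u4, u5], [u1, u2]]] = [[8, 24], [-20, -8]]


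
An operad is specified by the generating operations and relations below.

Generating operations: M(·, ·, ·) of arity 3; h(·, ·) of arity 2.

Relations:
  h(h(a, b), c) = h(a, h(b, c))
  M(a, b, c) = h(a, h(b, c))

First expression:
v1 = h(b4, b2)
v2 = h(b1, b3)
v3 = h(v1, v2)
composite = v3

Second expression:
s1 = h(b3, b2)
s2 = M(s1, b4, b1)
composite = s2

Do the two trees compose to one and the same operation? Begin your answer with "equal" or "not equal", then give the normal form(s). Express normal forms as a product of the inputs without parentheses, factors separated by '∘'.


not equal; first: b4 ∘ b2 ∘ b1 ∘ b3; second: b3 ∘ b2 ∘ b4 ∘ b1

The first expression reduces to b4 ∘ b2 ∘ b1 ∘ b3
The second expression reduces to b3 ∘ b2 ∘ b4 ∘ b1
They disagree, so not equal.


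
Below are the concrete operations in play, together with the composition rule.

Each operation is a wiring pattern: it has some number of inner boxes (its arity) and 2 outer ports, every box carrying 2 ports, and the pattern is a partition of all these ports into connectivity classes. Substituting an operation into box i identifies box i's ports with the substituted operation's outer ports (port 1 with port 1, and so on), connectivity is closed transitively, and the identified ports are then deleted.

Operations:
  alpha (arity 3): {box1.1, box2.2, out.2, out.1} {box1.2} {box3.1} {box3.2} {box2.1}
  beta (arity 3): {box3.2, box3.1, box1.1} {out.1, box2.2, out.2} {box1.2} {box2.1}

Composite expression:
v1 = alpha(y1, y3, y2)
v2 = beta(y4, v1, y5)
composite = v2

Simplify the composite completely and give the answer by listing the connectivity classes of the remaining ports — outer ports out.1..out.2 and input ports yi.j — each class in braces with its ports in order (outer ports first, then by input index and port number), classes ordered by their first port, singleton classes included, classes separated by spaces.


{out.1, out.2, y1.1, y3.2} {y1.2} {y2.1} {y2.2} {y3.1} {y4.1, y5.1, y5.2} {y4.2}

Connectivity passes through glued beta-boundaries; trace each wire chain.
stage alpha: inputs (y1, y3, y2), connectivity {out.1, out.2, y1.1, y3.2} {y1.2} {y2.1} {y2.2} {y3.1}, out.j its boundary
stage beta: inputs (y4, y1, y3, y2, y5), connectivity {out.1, out.2, y1.1, y3.2} {y1.2} {y2.1} {y2.2} {y3.1} {y4.1, y5.1, y5.2} {y4.2}, out.j its boundary


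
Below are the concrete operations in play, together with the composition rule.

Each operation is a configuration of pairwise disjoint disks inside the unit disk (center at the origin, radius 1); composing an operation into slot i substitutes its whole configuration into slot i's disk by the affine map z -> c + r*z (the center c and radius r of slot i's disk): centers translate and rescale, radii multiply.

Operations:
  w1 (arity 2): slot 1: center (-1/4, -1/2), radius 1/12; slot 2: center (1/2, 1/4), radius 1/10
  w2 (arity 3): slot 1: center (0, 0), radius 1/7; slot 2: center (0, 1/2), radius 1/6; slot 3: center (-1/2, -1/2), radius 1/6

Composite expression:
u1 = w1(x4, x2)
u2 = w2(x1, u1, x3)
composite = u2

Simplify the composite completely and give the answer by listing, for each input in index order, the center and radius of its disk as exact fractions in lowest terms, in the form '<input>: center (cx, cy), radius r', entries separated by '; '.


x1: center (0, 0), radius 1/7; x2: center (1/12, 13/24), radius 1/60; x3: center (-1/2, -1/2), radius 1/6; x4: center (-1/24, 5/12), radius 1/72

Nesting under w2 composes maps z -> c + r*z down each x-path.
x1: after 1 affine step, its disk has center (0, 0), radius 1/7
x4: after 2 affine steps, its disk has center (-1/24, 5/12), radius 1/72
x2: after 2 affine steps, its disk has center (1/12, 13/24), radius 1/60
x3: after 1 affine step, its disk has center (-1/2, -1/2), radius 1/6


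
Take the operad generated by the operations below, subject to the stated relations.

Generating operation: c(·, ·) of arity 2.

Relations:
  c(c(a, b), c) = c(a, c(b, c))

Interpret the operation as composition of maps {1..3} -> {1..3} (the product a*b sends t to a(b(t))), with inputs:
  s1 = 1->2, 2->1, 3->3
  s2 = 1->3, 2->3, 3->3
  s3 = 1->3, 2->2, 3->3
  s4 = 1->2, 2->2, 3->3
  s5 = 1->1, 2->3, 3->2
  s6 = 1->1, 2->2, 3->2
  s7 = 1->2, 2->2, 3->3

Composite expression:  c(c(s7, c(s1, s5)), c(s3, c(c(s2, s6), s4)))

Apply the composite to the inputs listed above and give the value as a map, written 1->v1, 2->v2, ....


1->2, 2->2, 3->2

c(s1, s5) = 1->2, 2->3, 3->1
c(s7, c(s1, s5)) = 1->2, 2->3, 3->2
c(s2, s6) = 1->3, 2->3, 3->3
c(c(s2, s6), s4) = 1->3, 2->3, 3->3
c(s3, c(c(s2, s6), s4)) = 1->3, 2->3, 3->3
c(c(s7, c(s1, s5)), c(s3, c(c(s2, s6), s4))) = 1->2, 2->2, 3->2


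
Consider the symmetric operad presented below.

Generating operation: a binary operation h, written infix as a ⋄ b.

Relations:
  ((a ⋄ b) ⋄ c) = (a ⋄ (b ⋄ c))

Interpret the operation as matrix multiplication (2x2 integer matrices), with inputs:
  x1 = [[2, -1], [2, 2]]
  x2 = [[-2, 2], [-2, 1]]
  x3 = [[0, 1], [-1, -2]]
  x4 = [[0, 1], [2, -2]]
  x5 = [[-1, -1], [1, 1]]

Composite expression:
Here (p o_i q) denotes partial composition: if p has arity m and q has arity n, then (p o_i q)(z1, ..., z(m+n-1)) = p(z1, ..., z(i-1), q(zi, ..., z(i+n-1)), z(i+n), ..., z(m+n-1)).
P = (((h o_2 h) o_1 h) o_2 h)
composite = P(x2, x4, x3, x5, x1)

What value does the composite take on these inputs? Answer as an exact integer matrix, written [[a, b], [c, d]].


[[40, 10], [24, 6]]


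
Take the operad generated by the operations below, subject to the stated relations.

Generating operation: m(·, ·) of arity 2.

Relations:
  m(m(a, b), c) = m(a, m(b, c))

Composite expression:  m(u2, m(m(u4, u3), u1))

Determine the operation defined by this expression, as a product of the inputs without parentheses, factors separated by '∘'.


u2 ∘ u4 ∘ u3 ∘ u1

Under associativity of m, the answer is the u's in reading order.
m(u4, u3) linearizes to u4 ∘ u3
m(m(u4, u3), u1) linearizes to u4 ∘ u3 ∘ u1
m(u2, m(m(u4, u3), u1)) linearizes to u2 ∘ u4 ∘ u3 ∘ u1


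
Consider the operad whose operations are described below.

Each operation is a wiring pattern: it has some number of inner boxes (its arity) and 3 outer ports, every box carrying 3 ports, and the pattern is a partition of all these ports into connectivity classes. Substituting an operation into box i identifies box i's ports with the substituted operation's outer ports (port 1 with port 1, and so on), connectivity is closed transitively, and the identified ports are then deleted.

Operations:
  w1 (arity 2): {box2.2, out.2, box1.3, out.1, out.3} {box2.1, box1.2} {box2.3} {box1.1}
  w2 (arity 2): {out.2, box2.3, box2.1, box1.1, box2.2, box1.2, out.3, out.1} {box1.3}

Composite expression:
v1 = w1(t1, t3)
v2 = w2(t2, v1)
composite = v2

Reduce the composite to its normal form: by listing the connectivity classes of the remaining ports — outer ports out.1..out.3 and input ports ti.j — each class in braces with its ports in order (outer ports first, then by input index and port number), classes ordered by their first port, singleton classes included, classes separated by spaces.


After gluing at w2, chains via deleted ports link the t-ports.
composing w1 on (t1, t3), with out.j its own outer ports: {out.1, out.2, out.3, t1.3, t3.2} {t1.1} {t1.2, t3.1} {t3.3}
composing w2 on (t2, t1, t3), with out.j its own outer ports: {out.1, out.2, out.3, t1.3, t2.1, t2.2, t3.2} {t1.1} {t1.2, t3.1} {t2.3} {t3.3}

{out.1, out.2, out.3, t1.3, t2.1, t2.2, t3.2} {t1.1} {t1.2, t3.1} {t2.3} {t3.3}


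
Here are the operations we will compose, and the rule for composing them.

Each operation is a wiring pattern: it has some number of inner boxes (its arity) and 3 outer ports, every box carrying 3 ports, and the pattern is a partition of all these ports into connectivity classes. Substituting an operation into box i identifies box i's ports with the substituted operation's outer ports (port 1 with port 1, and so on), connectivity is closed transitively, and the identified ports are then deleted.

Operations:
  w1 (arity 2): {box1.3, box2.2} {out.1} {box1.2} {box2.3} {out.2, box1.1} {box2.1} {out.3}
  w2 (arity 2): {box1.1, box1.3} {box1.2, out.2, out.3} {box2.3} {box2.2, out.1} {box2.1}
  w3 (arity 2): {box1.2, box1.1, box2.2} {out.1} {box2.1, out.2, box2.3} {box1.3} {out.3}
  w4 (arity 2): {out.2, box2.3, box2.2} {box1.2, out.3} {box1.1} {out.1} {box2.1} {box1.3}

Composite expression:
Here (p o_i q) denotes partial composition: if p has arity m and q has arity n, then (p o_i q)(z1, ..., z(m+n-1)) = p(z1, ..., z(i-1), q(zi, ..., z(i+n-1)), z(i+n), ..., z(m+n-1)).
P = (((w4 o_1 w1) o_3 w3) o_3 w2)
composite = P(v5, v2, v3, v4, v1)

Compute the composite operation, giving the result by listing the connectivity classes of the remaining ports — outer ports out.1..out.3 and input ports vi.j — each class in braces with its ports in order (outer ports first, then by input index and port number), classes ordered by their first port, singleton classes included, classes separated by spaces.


{out.1} {out.2, v1.1, v1.3} {out.3, v5.1} {v1.2, v3.2, v4.2} {v2.1} {v2.2, v5.3} {v2.3} {v3.1, v3.3} {v4.1} {v4.3} {v5.2}

Substituting into w4 glues patterns; closure does the rest.
stage w1: inputs (v5, v2), connectivity {out.1} {out.2, v5.1} {out.3} {v2.1} {v2.2, v5.3} {v2.3} {v5.2}, out.j its boundary
stage w2: inputs (v3, v4), connectivity {out.1, v4.2} {out.2, out.3, v3.2} {v3.1, v3.3} {v4.1} {v4.3}, out.j its boundary
stage w3: inputs (v3, v4, v1), connectivity {out.1} {out.2, v1.1, v1.3} {out.3} {v1.2, v3.2, v4.2} {v3.1, v3.3} {v4.1} {v4.3}, out.j its boundary
stage w4: inputs (v5, v2, v3, v4, v1), connectivity {out.1} {out.2, v1.1, v1.3} {out.3, v5.1} {v1.2, v3.2, v4.2} {v2.1} {v2.2, v5.3} {v2.3} {v3.1, v3.3} {v4.1} {v4.3} {v5.2}, out.j its boundary
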